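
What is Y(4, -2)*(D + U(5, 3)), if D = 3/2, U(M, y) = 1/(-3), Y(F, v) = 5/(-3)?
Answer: -35/18 ≈ -1.9444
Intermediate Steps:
Y(F, v) = -5/3 (Y(F, v) = 5*(-1/3) = -5/3)
U(M, y) = -1/3
D = 3/2 (D = 3*(1/2) = 3/2 ≈ 1.5000)
Y(4, -2)*(D + U(5, 3)) = -5*(3/2 - 1/3)/3 = -5/3*7/6 = -35/18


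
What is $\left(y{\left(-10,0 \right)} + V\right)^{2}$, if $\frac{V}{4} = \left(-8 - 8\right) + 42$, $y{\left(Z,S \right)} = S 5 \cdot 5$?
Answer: $10816$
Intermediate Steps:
$y{\left(Z,S \right)} = 25 S$ ($y{\left(Z,S \right)} = 5 S 5 = 25 S$)
$V = 104$ ($V = 4 \left(\left(-8 - 8\right) + 42\right) = 4 \left(-16 + 42\right) = 4 \cdot 26 = 104$)
$\left(y{\left(-10,0 \right)} + V\right)^{2} = \left(25 \cdot 0 + 104\right)^{2} = \left(0 + 104\right)^{2} = 104^{2} = 10816$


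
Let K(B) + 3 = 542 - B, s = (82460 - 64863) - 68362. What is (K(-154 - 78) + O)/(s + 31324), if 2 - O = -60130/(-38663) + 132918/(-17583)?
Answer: -176525351587/4405405311763 ≈ -0.040070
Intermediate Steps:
O = 1813788634/226603843 (O = 2 - (-60130/(-38663) + 132918/(-17583)) = 2 - (-60130*(-1/38663) + 132918*(-1/17583)) = 2 - (60130/38663 - 44306/5861) = 2 - 1*(-1360580948/226603843) = 2 + 1360580948/226603843 = 1813788634/226603843 ≈ 8.0042)
s = -50765 (s = 17597 - 68362 = -50765)
K(B) = 539 - B (K(B) = -3 + (542 - B) = 539 - B)
(K(-154 - 78) + O)/(s + 31324) = ((539 - (-154 - 78)) + 1813788634/226603843)/(-50765 + 31324) = ((539 - 1*(-232)) + 1813788634/226603843)/(-19441) = ((539 + 232) + 1813788634/226603843)*(-1/19441) = (771 + 1813788634/226603843)*(-1/19441) = (176525351587/226603843)*(-1/19441) = -176525351587/4405405311763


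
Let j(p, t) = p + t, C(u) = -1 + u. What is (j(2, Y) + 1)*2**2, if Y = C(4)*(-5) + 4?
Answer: -32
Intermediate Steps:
Y = -11 (Y = (-1 + 4)*(-5) + 4 = 3*(-5) + 4 = -15 + 4 = -11)
(j(2, Y) + 1)*2**2 = ((2 - 11) + 1)*2**2 = (-9 + 1)*4 = -8*4 = -32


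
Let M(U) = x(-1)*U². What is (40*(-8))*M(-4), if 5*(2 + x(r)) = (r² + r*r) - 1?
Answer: 9216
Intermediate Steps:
x(r) = -11/5 + 2*r²/5 (x(r) = -2 + ((r² + r*r) - 1)/5 = -2 + ((r² + r²) - 1)/5 = -2 + (2*r² - 1)/5 = -2 + (-1 + 2*r²)/5 = -2 + (-⅕ + 2*r²/5) = -11/5 + 2*r²/5)
M(U) = -9*U²/5 (M(U) = (-11/5 + (⅖)*(-1)²)*U² = (-11/5 + (⅖)*1)*U² = (-11/5 + ⅖)*U² = -9*U²/5)
(40*(-8))*M(-4) = (40*(-8))*(-9/5*(-4)²) = -(-576)*16 = -320*(-144/5) = 9216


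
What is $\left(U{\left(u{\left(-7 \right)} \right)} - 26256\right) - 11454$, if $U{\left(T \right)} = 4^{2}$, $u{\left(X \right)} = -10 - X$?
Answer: $-37694$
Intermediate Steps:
$U{\left(T \right)} = 16$
$\left(U{\left(u{\left(-7 \right)} \right)} - 26256\right) - 11454 = \left(16 - 26256\right) - 11454 = -26240 - 11454 = -37694$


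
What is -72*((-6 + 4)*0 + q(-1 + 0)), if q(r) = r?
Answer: 72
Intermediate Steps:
-72*((-6 + 4)*0 + q(-1 + 0)) = -72*((-6 + 4)*0 + (-1 + 0)) = -72*(-2*0 - 1) = -72*(0 - 1) = -72*(-1) = 72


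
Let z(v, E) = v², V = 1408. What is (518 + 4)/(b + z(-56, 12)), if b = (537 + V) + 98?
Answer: 522/5179 ≈ 0.10079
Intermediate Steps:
b = 2043 (b = (537 + 1408) + 98 = 1945 + 98 = 2043)
(518 + 4)/(b + z(-56, 12)) = (518 + 4)/(2043 + (-56)²) = 522/(2043 + 3136) = 522/5179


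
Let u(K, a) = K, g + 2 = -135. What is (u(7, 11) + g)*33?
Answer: -4290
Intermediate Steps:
g = -137 (g = -2 - 135 = -137)
(u(7, 11) + g)*33 = (7 - 137)*33 = -130*33 = -4290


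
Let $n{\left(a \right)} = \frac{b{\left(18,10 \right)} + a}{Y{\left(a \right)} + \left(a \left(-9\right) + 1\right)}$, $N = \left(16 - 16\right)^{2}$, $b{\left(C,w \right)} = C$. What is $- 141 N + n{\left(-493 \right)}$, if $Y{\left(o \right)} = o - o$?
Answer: $- \frac{475}{4438} \approx -0.10703$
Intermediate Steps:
$Y{\left(o \right)} = 0$
$N = 0$ ($N = 0^{2} = 0$)
$n{\left(a \right)} = \frac{18 + a}{1 - 9 a}$ ($n{\left(a \right)} = \frac{18 + a}{0 + \left(a \left(-9\right) + 1\right)} = \frac{18 + a}{0 - \left(-1 + 9 a\right)} = \frac{18 + a}{1 - 9 a}$)
$- 141 N + n{\left(-493 \right)} = \left(-141\right) 0 + \frac{18 - 493}{1 - -4437} = 0 + \frac{1}{1 + 4437} \left(-475\right) = 0 + \frac{1}{4438} \left(-475\right) = 0 - \frac{475}{4438} = - \frac{475}{4438}$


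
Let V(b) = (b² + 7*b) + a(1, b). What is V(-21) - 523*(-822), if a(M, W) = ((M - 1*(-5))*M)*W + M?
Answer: 430075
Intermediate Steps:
a(M, W) = M + M*W*(5 + M) (a(M, W) = ((M + 5)*M)*W + M = ((5 + M)*M)*W + M = (M*(5 + M))*W + M = M*W*(5 + M) + M = M + M*W*(5 + M))
V(b) = 1 + b² + 13*b (V(b) = (b² + 7*b) + 1*(1 + 5*b + 1*b) = (b² + 7*b) + 1*(1 + 5*b + b) = (b² + 7*b) + 1*(1 + 6*b) = (b² + 7*b) + (1 + 6*b) = 1 + b² + 13*b)
V(-21) - 523*(-822) = (1 + (-21)² + 13*(-21)) - 523*(-822) = (1 + 441 - 273) + 429906 = 169 + 429906 = 430075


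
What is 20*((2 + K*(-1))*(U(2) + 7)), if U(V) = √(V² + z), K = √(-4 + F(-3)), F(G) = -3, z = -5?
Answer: 20*(2 - I*√7)*(7 + I) ≈ 332.92 - 330.41*I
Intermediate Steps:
K = I*√7 (K = √(-4 - 3) = √(-7) = I*√7 ≈ 2.6458*I)
U(V) = √(-5 + V²) (U(V) = √(V² - 5) = √(-5 + V²))
20*((2 + K*(-1))*(U(2) + 7)) = 20*((2 + (I*√7)*(-1))*(√(-5 + 2²) + 7)) = 20*((2 - I*√7)*(√(-5 + 4) + 7)) = 20*((2 - I*√7)*(√(-1) + 7)) = 20*((2 - I*√7)*(I + 7)) = 20*((2 - I*√7)*(7 + I)) = 20*(2 - I*√7)*(7 + I)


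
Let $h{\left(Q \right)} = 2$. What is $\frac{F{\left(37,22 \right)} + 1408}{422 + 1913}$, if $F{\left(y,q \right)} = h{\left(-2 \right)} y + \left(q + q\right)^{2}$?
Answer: $\frac{3418}{2335} \approx 1.4638$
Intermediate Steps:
$F{\left(y,q \right)} = 2 y + 4 q^{2}$ ($F{\left(y,q \right)} = 2 y + \left(q + q\right)^{2} = 2 y + \left(2 q\right)^{2} = 2 y + 4 q^{2}$)
$\frac{F{\left(37,22 \right)} + 1408}{422 + 1913} = \frac{\left(2 \cdot 37 + 4 \cdot 22^{2}\right) + 1408}{422 + 1913} = \frac{\left(74 + 4 \cdot 484\right) + 1408}{2335} = \left(\left(74 + 1936\right) + 1408\right) \frac{1}{2335} = \left(2010 + 1408\right) \frac{1}{2335} = 3418 \cdot \frac{1}{2335} = \frac{3418}{2335}$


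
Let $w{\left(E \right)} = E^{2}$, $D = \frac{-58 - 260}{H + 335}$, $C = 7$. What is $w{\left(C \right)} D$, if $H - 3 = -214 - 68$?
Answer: $- \frac{1113}{4} \approx -278.25$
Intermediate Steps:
$H = -279$ ($H = 3 - 282 = -279$)
$D = - \frac{159}{28}$ ($D = \frac{-58 - 260}{-279 + 335} = - \frac{318}{56} = \left(-318\right) \frac{1}{56} = - \frac{159}{28} \approx -5.6786$)
$w{\left(C \right)} D = 7^{2} \left(- \frac{159}{28}\right) = 49 \left(- \frac{159}{28}\right) = - \frac{1113}{4}$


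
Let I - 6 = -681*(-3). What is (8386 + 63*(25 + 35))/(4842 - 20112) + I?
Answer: 15638032/7635 ≈ 2048.2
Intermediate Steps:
I = 2049 (I = 6 - 681*(-3) = 6 + 2043 = 2049)
(8386 + 63*(25 + 35))/(4842 - 20112) + I = (8386 + 63*(25 + 35))/(4842 - 20112) + 2049 = (8386 + 63*60)/(-15270) + 2049 = (8386 + 3780)*(-1/15270) + 2049 = 12166*(-1/15270) + 2049 = -6083/7635 + 2049 = 15638032/7635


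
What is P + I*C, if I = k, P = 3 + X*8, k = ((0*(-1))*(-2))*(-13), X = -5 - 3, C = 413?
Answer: -61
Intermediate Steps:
X = -8
k = 0 (k = (0*(-2))*(-13) = 0*(-13) = 0)
P = -61 (P = 3 - 8*8 = 3 - 64 = -61)
I = 0
P + I*C = -61 + 0*413 = -61 + 0 = -61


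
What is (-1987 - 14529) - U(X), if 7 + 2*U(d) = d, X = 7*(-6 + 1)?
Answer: -16495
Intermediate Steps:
X = -35 (X = 7*(-5) = -35)
U(d) = -7/2 + d/2
(-1987 - 14529) - U(X) = (-1987 - 14529) - (-7/2 + (½)*(-35)) = -16516 - (-7/2 - 35/2) = -16516 - 1*(-21) = -16516 + 21 = -16495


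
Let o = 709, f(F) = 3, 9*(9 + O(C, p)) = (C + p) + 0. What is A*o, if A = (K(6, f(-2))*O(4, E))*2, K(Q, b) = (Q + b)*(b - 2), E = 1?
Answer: -107768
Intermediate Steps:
O(C, p) = -9 + C/9 + p/9 (O(C, p) = -9 + ((C + p) + 0)/9 = -9 + (C + p)/9 = -9 + (C/9 + p/9) = -9 + C/9 + p/9)
K(Q, b) = (-2 + b)*(Q + b) (K(Q, b) = (Q + b)*(-2 + b) = (-2 + b)*(Q + b))
A = -152 (A = ((3**2 - 2*6 - 2*3 + 6*3)*(-9 + (1/9)*4 + (1/9)*1))*2 = ((9 - 12 - 6 + 18)*(-9 + 4/9 + 1/9))*2 = (9*(-76/9))*2 = -76*2 = -152)
A*o = -152*709 = -107768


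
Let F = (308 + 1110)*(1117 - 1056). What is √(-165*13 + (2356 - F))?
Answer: I*√86287 ≈ 293.75*I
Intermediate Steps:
F = 86498 (F = 1418*61 = 86498)
√(-165*13 + (2356 - F)) = √(-165*13 + (2356 - 1*86498)) = √(-2145 + (2356 - 86498)) = √(-2145 - 84142) = √(-86287) = I*√86287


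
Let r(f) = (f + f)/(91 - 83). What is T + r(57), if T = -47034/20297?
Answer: 968793/81188 ≈ 11.933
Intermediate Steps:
r(f) = f/4 (r(f) = (2*f)/8 = (2*f)*(⅛) = f/4)
T = -47034/20297 (T = -47034*1/20297 = -47034/20297 ≈ -2.3173)
T + r(57) = -47034/20297 + (¼)*57 = -47034/20297 + 57/4 = 968793/81188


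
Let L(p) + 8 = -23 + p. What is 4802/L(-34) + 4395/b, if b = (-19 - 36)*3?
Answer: -71867/715 ≈ -100.51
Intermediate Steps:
L(p) = -31 + p (L(p) = -8 + (-23 + p) = -31 + p)
b = -165 (b = -55*3 = -165)
4802/L(-34) + 4395/b = 4802/(-31 - 34) + 4395/(-165) = 4802/(-65) + 4395*(-1/165) = 4802*(-1/65) - 293/11 = -4802/65 - 293/11 = -71867/715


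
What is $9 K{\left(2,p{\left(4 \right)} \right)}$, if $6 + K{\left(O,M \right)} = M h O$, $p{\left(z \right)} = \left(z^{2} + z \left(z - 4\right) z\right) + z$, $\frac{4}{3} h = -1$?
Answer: $-324$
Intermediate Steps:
$h = - \frac{3}{4}$ ($h = \frac{3}{4} \left(-1\right) = - \frac{3}{4} \approx -0.75$)
$p{\left(z \right)} = z + z^{2} + z^{2} \left(-4 + z\right)$ ($p{\left(z \right)} = \left(z^{2} + z \left(-4 + z\right) z\right) + z = \left(z^{2} + z^{2} \left(-4 + z\right)\right) + z = z + z^{2} + z^{2} \left(-4 + z\right)$)
$K{\left(O,M \right)} = -6 - \frac{3 M O}{4}$ ($K{\left(O,M \right)} = -6 + M \left(- \frac{3}{4}\right) O = -6 + - \frac{3 M}{4} O = -6 - \frac{3 M O}{4}$)
$9 K{\left(2,p{\left(4 \right)} \right)} = 9 \left(-6 - \frac{3}{4} \cdot 4 \left(1 + 4^{2} - 12\right) 2\right) = 9 \left(-6 - \frac{3}{4} \cdot 4 \left(1 + 16 - 12\right) 2\right) = 9 \left(-6 - \frac{3}{4} \cdot 4 \cdot 5 \cdot 2\right) = 9 \left(-6 - 15 \cdot 2\right) = 9 \left(-6 - 30\right) = 9 \left(-36\right) = -324$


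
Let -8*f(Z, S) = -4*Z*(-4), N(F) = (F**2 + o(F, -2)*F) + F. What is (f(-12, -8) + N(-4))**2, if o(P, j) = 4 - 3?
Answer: 1024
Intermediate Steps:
o(P, j) = 1
N(F) = F**2 + 2*F (N(F) = (F**2 + 1*F) + F = (F**2 + F) + F = (F + F**2) + F = F**2 + 2*F)
f(Z, S) = -2*Z (f(Z, S) = -(-4*Z)*(-4)/8 = -2*Z)
(f(-12, -8) + N(-4))**2 = (-2*(-12) - 4*(2 - 4))**2 = (24 - 4*(-2))**2 = (24 + 8)**2 = 32**2 = 1024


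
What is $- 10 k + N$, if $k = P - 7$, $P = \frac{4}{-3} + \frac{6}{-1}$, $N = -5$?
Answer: $\frac{415}{3} \approx 138.33$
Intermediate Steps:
$P = - \frac{22}{3}$ ($P = 4 \left(- \frac{1}{3}\right) + 6 \left(-1\right) = - \frac{4}{3} - 6 = - \frac{22}{3} \approx -7.3333$)
$k = - \frac{43}{3}$ ($k = - \frac{22}{3} - 7 = - \frac{43}{3} \approx -14.333$)
$- 10 k + N = \left(-10\right) \left(- \frac{43}{3}\right) - 5 = \frac{430}{3} - 5 = \frac{415}{3}$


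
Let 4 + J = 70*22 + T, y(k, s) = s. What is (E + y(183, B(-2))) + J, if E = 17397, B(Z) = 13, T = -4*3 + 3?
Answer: 18937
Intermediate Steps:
T = -9 (T = -12 + 3 = -9)
J = 1527 (J = -4 + (70*22 - 9) = -4 + (1540 - 9) = -4 + 1531 = 1527)
(E + y(183, B(-2))) + J = (17397 + 13) + 1527 = 17410 + 1527 = 18937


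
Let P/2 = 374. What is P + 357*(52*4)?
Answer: 75004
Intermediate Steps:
P = 748 (P = 2*374 = 748)
P + 357*(52*4) = 748 + 357*(52*4) = 748 + 357*208 = 748 + 74256 = 75004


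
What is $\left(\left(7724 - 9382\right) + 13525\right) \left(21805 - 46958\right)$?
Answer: $-298490651$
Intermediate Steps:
$\left(\left(7724 - 9382\right) + 13525\right) \left(21805 - 46958\right) = \left(-1658 + 13525\right) \left(-25153\right) = 11867 \left(-25153\right) = -298490651$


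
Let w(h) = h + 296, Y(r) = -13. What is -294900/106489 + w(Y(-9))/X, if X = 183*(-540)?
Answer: -29172154387/10523242980 ≈ -2.7722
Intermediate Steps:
w(h) = 296 + h
X = -98820
-294900/106489 + w(Y(-9))/X = -294900/106489 + (296 - 13)/(-98820) = -294900*1/106489 + 283*(-1/98820) = -294900/106489 - 283/98820 = -29172154387/10523242980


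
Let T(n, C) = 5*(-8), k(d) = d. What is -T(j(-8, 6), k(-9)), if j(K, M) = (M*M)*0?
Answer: 40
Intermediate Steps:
j(K, M) = 0 (j(K, M) = M**2*0 = 0)
T(n, C) = -40
-T(j(-8, 6), k(-9)) = -1*(-40) = 40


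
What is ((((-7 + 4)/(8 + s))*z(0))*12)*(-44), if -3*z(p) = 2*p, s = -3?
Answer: 0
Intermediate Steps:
z(p) = -2*p/3
((((-7 + 4)/(8 + s))*z(0))*12)*(-44) = ((((-7 + 4)/(8 - 3))*(-⅔*0))*12)*(-44) = ((-3/5*0)*12)*(-44) = ((-3*⅕*0)*12)*(-44) = (-⅗*0*12)*(-44) = (0*12)*(-44) = 0*(-44) = 0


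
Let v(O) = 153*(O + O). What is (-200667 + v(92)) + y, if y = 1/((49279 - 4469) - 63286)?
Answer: -3187387141/18476 ≈ -1.7252e+5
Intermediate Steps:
y = -1/18476 (y = 1/(44810 - 63286) = 1/(-18476) = -1/18476 ≈ -5.4124e-5)
v(O) = 306*O (v(O) = 153*(2*O) = 306*O)
(-200667 + v(92)) + y = (-200667 + 306*92) - 1/18476 = (-200667 + 28152) - 1/18476 = -172515 - 1/18476 = -3187387141/18476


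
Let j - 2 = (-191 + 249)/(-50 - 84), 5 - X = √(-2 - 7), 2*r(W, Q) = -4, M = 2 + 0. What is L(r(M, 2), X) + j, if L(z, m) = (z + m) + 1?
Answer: 373/67 - 3*I ≈ 5.5672 - 3.0*I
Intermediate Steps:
M = 2
r(W, Q) = -2 (r(W, Q) = (½)*(-4) = -2)
X = 5 - 3*I (X = 5 - √(-2 - 7) = 5 - √(-9) = 5 - 3*I ≈ 5.0 - 3.0*I)
L(z, m) = 1 + m + z (L(z, m) = (m + z) + 1 = 1 + m + z)
j = 105/67 (j = 2 + (-191 + 249)/(-50 - 84) = 2 + 58/(-134) = 2 + 58*(-1/134) = 2 - 29/67 = 105/67 ≈ 1.5672)
L(r(M, 2), X) + j = (1 + (5 - 3*I) - 2) + 105/67 = (4 - 3*I) + 105/67 = 373/67 - 3*I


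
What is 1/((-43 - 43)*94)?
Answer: -1/8084 ≈ -0.00012370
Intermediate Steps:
1/((-43 - 43)*94) = 1/(-86*94) = 1/(-8084) = -1/8084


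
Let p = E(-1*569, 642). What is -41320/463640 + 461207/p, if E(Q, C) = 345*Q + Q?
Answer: -32076423/13190558 ≈ -2.4318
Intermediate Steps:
E(Q, C) = 346*Q
p = -196874 (p = 346*(-1*569) = 346*(-569) = -196874)
-41320/463640 + 461207/p = -41320/463640 + 461207/(-196874) = -41320*1/463640 + 461207*(-1/196874) = -1033/11591 - 461207/196874 = -32076423/13190558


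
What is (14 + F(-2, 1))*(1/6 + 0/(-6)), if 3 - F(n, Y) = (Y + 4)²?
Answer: -4/3 ≈ -1.3333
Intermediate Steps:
F(n, Y) = 3 - (4 + Y)² (F(n, Y) = 3 - (Y + 4)² = 3 - (4 + Y)²)
(14 + F(-2, 1))*(1/6 + 0/(-6)) = (14 + (3 - (4 + 1)²))*(1/6 + 0/(-6)) = (14 + (3 - 1*5²))*(1*(⅙) + 0*(-⅙)) = (14 + (3 - 1*25))*(⅙ + 0) = (14 + (3 - 25))*(⅙) = (14 - 22)*(⅙) = -8*⅙ = -4/3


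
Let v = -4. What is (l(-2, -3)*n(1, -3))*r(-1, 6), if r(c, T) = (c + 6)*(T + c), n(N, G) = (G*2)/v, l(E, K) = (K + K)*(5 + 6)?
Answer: -2475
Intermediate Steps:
l(E, K) = 22*K (l(E, K) = (2*K)*11 = 22*K)
n(N, G) = -G/2 (n(N, G) = (G*2)/(-4) = (2*G)*(-¼) = -G/2)
r(c, T) = (6 + c)*(T + c)
(l(-2, -3)*n(1, -3))*r(-1, 6) = ((22*(-3))*(-½*(-3)))*((-1)² + 6*6 + 6*(-1) + 6*(-1)) = (-66*3/2)*(1 + 36 - 6 - 6) = -99*25 = -2475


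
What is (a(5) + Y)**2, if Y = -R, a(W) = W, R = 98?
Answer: 8649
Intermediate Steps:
Y = -98 (Y = -1*98 = -98)
(a(5) + Y)**2 = (5 - 98)**2 = (-93)**2 = 8649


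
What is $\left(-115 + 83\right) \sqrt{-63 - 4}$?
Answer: $- 32 i \sqrt{67} \approx - 261.93 i$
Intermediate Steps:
$\left(-115 + 83\right) \sqrt{-63 - 4} = - 32 \sqrt{-67} = - 32 i \sqrt{67}$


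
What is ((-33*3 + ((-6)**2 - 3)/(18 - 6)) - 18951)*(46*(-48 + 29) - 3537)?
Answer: 336069679/4 ≈ 8.4017e+7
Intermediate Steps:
((-33*3 + ((-6)**2 - 3)/(18 - 6)) - 18951)*(46*(-48 + 29) - 3537) = ((-99 + (36 - 3)/12) - 18951)*(46*(-19) - 3537) = ((-99 + 33*(1/12)) - 18951)*(-874 - 3537) = ((-99 + 11/4) - 18951)*(-4411) = (-385/4 - 18951)*(-4411) = -76189/4*(-4411) = 336069679/4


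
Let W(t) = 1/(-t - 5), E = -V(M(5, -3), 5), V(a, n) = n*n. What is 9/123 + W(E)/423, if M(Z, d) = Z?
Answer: 25421/346860 ≈ 0.073289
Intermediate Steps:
V(a, n) = n**2
E = -25 (E = -1*5**2 = -1*25 = -25)
W(t) = 1/(-5 - t)
9/123 + W(E)/423 = 9/123 - 1/(5 - 25)/423 = 9*(1/123) - 1/(-20)*(1/423) = 3/41 - 1*(-1/20)*(1/423) = 3/41 + (1/20)*(1/423) = 3/41 + 1/8460 = 25421/346860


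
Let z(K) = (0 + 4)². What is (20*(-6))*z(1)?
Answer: -1920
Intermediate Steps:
z(K) = 16 (z(K) = 4² = 16)
(20*(-6))*z(1) = (20*(-6))*16 = -120*16 = -1920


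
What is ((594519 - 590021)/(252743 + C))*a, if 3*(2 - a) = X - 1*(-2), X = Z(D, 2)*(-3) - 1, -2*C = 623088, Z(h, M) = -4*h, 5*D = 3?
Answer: 49478/882015 ≈ 0.056097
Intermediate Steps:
D = 3/5 (D = (1/5)*3 = 3/5 ≈ 0.60000)
C = -311544 (C = -1/2*623088 = -311544)
X = 31/5 (X = -4*3/5*(-3) - 1 = -12/5*(-3) - 1 = 36/5 - 1 = 31/5 ≈ 6.2000)
a = -11/15 (a = 2 - (31/5 - 1*(-2))/3 = 2 - (31/5 + 2)/3 = 2 - 1/3*41/5 = 2 - 41/15 = -11/15 ≈ -0.73333)
((594519 - 590021)/(252743 + C))*a = ((594519 - 590021)/(252743 - 311544))*(-11/15) = (4498/(-58801))*(-11/15) = (4498*(-1/58801))*(-11/15) = -4498/58801*(-11/15) = 49478/882015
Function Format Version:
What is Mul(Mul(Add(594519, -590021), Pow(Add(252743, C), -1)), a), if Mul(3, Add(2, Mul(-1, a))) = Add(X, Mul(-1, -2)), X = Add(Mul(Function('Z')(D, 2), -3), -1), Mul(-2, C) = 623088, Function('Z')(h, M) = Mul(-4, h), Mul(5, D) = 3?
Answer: Rational(49478, 882015) ≈ 0.056097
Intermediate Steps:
D = Rational(3, 5) (D = Mul(Rational(1, 5), 3) = Rational(3, 5) ≈ 0.60000)
C = -311544 (C = Mul(Rational(-1, 2), 623088) = -311544)
X = Rational(31, 5) (X = Add(Mul(Mul(-4, Rational(3, 5)), -3), -1) = Add(Mul(Rational(-12, 5), -3), -1) = Add(Rational(36, 5), -1) = Rational(31, 5) ≈ 6.2000)
a = Rational(-11, 15) (a = Add(2, Mul(Rational(-1, 3), Add(Rational(31, 5), Mul(-1, -2)))) = Add(2, Mul(Rational(-1, 3), Add(Rational(31, 5), 2))) = Add(2, Mul(Rational(-1, 3), Rational(41, 5))) = Add(2, Rational(-41, 15)) = Rational(-11, 15) ≈ -0.73333)
Mul(Mul(Add(594519, -590021), Pow(Add(252743, C), -1)), a) = Mul(Mul(Add(594519, -590021), Pow(Add(252743, -311544), -1)), Rational(-11, 15)) = Mul(Mul(4498, Pow(-58801, -1)), Rational(-11, 15)) = Mul(Mul(4498, Rational(-1, 58801)), Rational(-11, 15)) = Mul(Rational(-4498, 58801), Rational(-11, 15)) = Rational(49478, 882015)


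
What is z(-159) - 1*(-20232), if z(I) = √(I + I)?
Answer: 20232 + I*√318 ≈ 20232.0 + 17.833*I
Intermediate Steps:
z(I) = √2*√I (z(I) = √(2*I) = √2*√I)
z(-159) - 1*(-20232) = √2*√(-159) - 1*(-20232) = √2*(I*√159) + 20232 = I*√318 + 20232 = 20232 + I*√318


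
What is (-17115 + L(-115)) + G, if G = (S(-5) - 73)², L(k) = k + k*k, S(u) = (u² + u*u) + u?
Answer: -3221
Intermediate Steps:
S(u) = u + 2*u² (S(u) = (u² + u²) + u = 2*u² + u = u + 2*u²)
L(k) = k + k²
G = 784 (G = (-5*(1 + 2*(-5)) - 73)² = (-5*(1 - 10) - 73)² = (-5*(-9) - 73)² = (45 - 73)² = (-28)² = 784)
(-17115 + L(-115)) + G = (-17115 - 115*(1 - 115)) + 784 = (-17115 - 115*(-114)) + 784 = (-17115 + 13110) + 784 = -4005 + 784 = -3221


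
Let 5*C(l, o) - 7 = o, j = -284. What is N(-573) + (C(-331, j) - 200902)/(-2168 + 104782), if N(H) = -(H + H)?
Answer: 586973433/513070 ≈ 1144.0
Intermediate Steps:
C(l, o) = 7/5 + o/5
N(H) = -2*H
N(-573) + (C(-331, j) - 200902)/(-2168 + 104782) = -2*(-573) + ((7/5 + (1/5)*(-284)) - 200902)/(-2168 + 104782) = 1146 + ((7/5 - 284/5) - 200902)/102614 = 1146 + (-277/5 - 200902)*(1/102614) = 1146 - 1004787/5*1/102614 = 1146 - 1004787/513070 = 586973433/513070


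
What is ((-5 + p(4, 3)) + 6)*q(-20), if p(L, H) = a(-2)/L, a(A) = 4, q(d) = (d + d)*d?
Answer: 1600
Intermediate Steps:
q(d) = 2*d**2 (q(d) = (2*d)*d = 2*d**2)
p(L, H) = 4/L
((-5 + p(4, 3)) + 6)*q(-20) = ((-5 + 4/4) + 6)*(2*(-20)**2) = ((-5 + 4*(1/4)) + 6)*(2*400) = ((-5 + 1) + 6)*800 = (-4 + 6)*800 = 2*800 = 1600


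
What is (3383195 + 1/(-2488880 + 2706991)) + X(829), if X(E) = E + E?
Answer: 738273672684/218111 ≈ 3.3849e+6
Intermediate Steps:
X(E) = 2*E
(3383195 + 1/(-2488880 + 2706991)) + X(829) = (3383195 + 1/(-2488880 + 2706991)) + 2*829 = (3383195 + 1/218111) + 1658 = 737912044646/218111 + 1658 = 738273672684/218111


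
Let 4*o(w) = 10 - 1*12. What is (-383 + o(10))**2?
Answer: 588289/4 ≈ 1.4707e+5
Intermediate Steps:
o(w) = -1/2 (o(w) = (10 - 1*12)/4 = (10 - 12)/4 = (1/4)*(-2) = -1/2)
(-383 + o(10))**2 = (-383 - 1/2)**2 = (-767/2)**2 = 588289/4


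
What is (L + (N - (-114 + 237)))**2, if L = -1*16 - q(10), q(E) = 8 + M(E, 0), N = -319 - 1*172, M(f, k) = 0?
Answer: 407044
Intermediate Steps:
N = -491 (N = -319 - 172 = -491)
q(E) = 8 (q(E) = 8 + 0 = 8)
L = -24 (L = -1*16 - 1*8 = -16 - 8 = -24)
(L + (N - (-114 + 237)))**2 = (-24 + (-491 - (-114 + 237)))**2 = (-24 + (-491 - 1*123))**2 = (-24 + (-491 - 123))**2 = (-24 - 614)**2 = (-638)**2 = 407044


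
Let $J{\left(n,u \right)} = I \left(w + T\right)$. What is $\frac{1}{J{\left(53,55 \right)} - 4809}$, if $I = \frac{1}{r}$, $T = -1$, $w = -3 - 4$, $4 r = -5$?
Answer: $- \frac{5}{24013} \approx -0.00020822$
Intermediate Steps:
$r = - \frac{5}{4}$ ($r = \frac{1}{4} \left(-5\right) = - \frac{5}{4} \approx -1.25$)
$w = -7$ ($w = -3 - 4 = -7$)
$I = - \frac{4}{5}$ ($I = \frac{1}{- \frac{5}{4}} = - \frac{4}{5} \approx -0.8$)
$J{\left(n,u \right)} = \frac{32}{5}$ ($J{\left(n,u \right)} = - \frac{4 \left(-7 - 1\right)}{5} = \left(- \frac{4}{5}\right) \left(-8\right) = \frac{32}{5}$)
$\frac{1}{J{\left(53,55 \right)} - 4809} = \frac{1}{\frac{32}{5} - 4809} = \frac{1}{- \frac{24013}{5}} = - \frac{5}{24013}$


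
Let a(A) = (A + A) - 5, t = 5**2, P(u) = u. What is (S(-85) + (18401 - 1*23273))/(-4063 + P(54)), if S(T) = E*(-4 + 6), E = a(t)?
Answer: 4782/4009 ≈ 1.1928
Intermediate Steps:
t = 25
a(A) = -5 + 2*A (a(A) = 2*A - 5 = -5 + 2*A)
E = 45 (E = -5 + 2*25 = -5 + 50 = 45)
S(T) = 90 (S(T) = 45*(-4 + 6) = 45*2 = 90)
(S(-85) + (18401 - 1*23273))/(-4063 + P(54)) = (90 + (18401 - 1*23273))/(-4063 + 54) = (90 + (18401 - 23273))/(-4009) = (90 - 4872)*(-1/4009) = -4782*(-1/4009) = 4782/4009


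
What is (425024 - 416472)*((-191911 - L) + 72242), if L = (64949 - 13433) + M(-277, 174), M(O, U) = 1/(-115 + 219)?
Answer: -19031664629/13 ≈ -1.4640e+9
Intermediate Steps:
M(O, U) = 1/104
L = 5357665/104 (L = (64949 - 13433) + 1/104 = 51516 + 1/104 = 5357665/104 ≈ 51516.)
(425024 - 416472)*((-191911 - L) + 72242) = (425024 - 416472)*((-191911 - 1*5357665/104) + 72242) = 8552*((-191911 - 5357665/104) + 72242) = 8552*(-25316409/104 + 72242) = 8552*(-17803241/104) = -19031664629/13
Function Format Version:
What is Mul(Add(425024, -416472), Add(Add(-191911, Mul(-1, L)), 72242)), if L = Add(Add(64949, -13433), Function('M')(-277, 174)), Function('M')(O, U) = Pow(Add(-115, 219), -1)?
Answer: Rational(-19031664629, 13) ≈ -1.4640e+9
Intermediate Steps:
Function('M')(O, U) = Rational(1, 104) (Function('M')(O, U) = Pow(104, -1) = Rational(1, 104))
L = Rational(5357665, 104) (L = Add(Add(64949, -13433), Rational(1, 104)) = Add(51516, Rational(1, 104)) = Rational(5357665, 104) ≈ 51516.)
Mul(Add(425024, -416472), Add(Add(-191911, Mul(-1, L)), 72242)) = Mul(Add(425024, -416472), Add(Add(-191911, Mul(-1, Rational(5357665, 104))), 72242)) = Mul(8552, Add(Add(-191911, Rational(-5357665, 104)), 72242)) = Mul(8552, Add(Rational(-25316409, 104), 72242)) = Mul(8552, Rational(-17803241, 104)) = Rational(-19031664629, 13)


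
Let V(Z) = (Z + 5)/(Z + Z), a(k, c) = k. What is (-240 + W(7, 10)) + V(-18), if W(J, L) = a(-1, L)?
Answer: -8663/36 ≈ -240.64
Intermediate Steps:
V(Z) = (5 + Z)/(2*Z) (V(Z) = (5 + Z)/((2*Z)) = (5 + Z)*(1/(2*Z)) = (5 + Z)/(2*Z))
W(J, L) = -1
(-240 + W(7, 10)) + V(-18) = (-240 - 1) + (½)*(5 - 18)/(-18) = -241 + (½)*(-1/18)*(-13) = -241 + 13/36 = -8663/36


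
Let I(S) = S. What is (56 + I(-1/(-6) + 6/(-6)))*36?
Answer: 1986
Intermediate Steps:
(56 + I(-1/(-6) + 6/(-6)))*36 = (56 + (-1/(-6) + 6/(-6)))*36 = (56 + (-1*(-⅙) + 6*(-⅙)))*36 = (56 + (⅙ - 1))*36 = (56 - ⅚)*36 = (331/6)*36 = 1986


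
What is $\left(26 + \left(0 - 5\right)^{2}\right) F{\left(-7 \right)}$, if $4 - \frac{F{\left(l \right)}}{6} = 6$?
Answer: $-612$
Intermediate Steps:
$F{\left(l \right)} = -12$ ($F{\left(l \right)} = 24 - 36 = -12$)
$\left(26 + \left(0 - 5\right)^{2}\right) F{\left(-7 \right)} = \left(26 + \left(0 - 5\right)^{2}\right) \left(-12\right) = \left(26 + \left(-5\right)^{2}\right) \left(-12\right) = \left(26 + 25\right) \left(-12\right) = 51 \left(-12\right) = -612$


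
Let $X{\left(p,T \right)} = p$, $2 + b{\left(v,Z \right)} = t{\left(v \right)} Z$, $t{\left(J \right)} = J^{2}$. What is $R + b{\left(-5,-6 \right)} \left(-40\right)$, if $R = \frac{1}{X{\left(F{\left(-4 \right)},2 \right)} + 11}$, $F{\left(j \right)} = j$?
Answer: $\frac{42561}{7} \approx 6080.1$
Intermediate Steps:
$b{\left(v,Z \right)} = -2 + Z v^{2}$ ($b{\left(v,Z \right)} = -2 + v^{2} Z = -2 + Z v^{2}$)
$R = \frac{1}{7}$ ($R = \frac{1}{-4 + 11} = \frac{1}{7} \approx 0.14286$)
$R + b{\left(-5,-6 \right)} \left(-40\right) = \frac{1}{7} + \left(-2 - 6 \left(-5\right)^{2}\right) \left(-40\right) = \frac{1}{7} + \left(-2 - 150\right) \left(-40\right) = \frac{1}{7} - -6080 = \frac{1}{7} + 6080 = \frac{42561}{7}$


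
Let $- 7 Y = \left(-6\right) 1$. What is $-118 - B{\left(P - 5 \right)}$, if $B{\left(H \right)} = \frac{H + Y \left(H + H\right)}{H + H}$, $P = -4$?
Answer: $- \frac{1671}{14} \approx -119.36$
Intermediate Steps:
$Y = \frac{6}{7}$ ($Y = - \frac{\left(-6\right) 1}{7} = \left(- \frac{1}{7}\right) \left(-6\right) = \frac{6}{7} \approx 0.85714$)
$B{\left(H \right)} = \frac{19}{14}$ ($B{\left(H \right)} = \frac{H + \frac{6 \left(H + H\right)}{7}}{H + H} = \frac{H + \frac{6 \cdot 2 H}{7}}{2 H} = \left(H + \frac{12 H}{7}\right) \frac{1}{2 H} = \frac{19 H}{7} \frac{1}{2 H} = \frac{19}{14}$)
$-118 - B{\left(P - 5 \right)} = -118 - \frac{19}{14} = - \frac{1671}{14}$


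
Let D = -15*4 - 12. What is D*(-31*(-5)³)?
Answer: -279000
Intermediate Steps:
D = -72 (D = -60 - 12 = -72)
D*(-31*(-5)³) = -(-2232)*(-5)³ = -(-2232)*(-125) = -72*3875 = -279000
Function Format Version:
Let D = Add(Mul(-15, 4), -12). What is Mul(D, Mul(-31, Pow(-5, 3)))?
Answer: -279000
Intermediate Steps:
D = -72 (D = Add(-60, -12) = -72)
Mul(D, Mul(-31, Pow(-5, 3))) = Mul(-72, Mul(-31, Pow(-5, 3))) = Mul(-72, Mul(-31, -125)) = Mul(-72, 3875) = -279000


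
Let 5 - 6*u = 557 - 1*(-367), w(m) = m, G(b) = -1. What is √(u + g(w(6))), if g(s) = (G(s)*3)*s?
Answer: I*√6162/6 ≈ 13.083*I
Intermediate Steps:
u = -919/6 (u = ⅚ - (557 - 1*(-367))/6 = ⅚ - (557 + 367)/6 = ⅚ - ⅙*924 = ⅚ - 154 = -919/6 ≈ -153.17)
g(s) = -3*s (g(s) = (-1*3)*s = -3*s)
√(u + g(w(6))) = √(-919/6 - 3*6) = √(-919/6 - 18) = √(-1027/6) = I*√6162/6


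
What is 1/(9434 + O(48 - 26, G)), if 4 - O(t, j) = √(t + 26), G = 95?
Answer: 1573/14845966 + √3/22268949 ≈ 0.00010603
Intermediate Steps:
O(t, j) = 4 - √(26 + t) (O(t, j) = 4 - √(t + 26) = 4 - √(26 + t))
1/(9434 + O(48 - 26, G)) = 1/(9434 + (4 - √(26 + (48 - 26)))) = 1/(9434 + (4 - √(26 + 22))) = 1/(9434 + (4 - √48)) = 1/(9434 + (4 - 4*√3)) = 1/(9438 - 4*√3)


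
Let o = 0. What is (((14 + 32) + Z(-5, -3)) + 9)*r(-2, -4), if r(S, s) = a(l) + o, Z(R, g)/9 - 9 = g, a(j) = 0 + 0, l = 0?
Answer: 0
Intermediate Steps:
a(j) = 0
Z(R, g) = 81 + 9*g
r(S, s) = 0 (r(S, s) = 0 + 0 = 0)
(((14 + 32) + Z(-5, -3)) + 9)*r(-2, -4) = (((14 + 32) + (81 + 9*(-3))) + 9)*0 = ((46 + (81 - 27)) + 9)*0 = ((46 + 54) + 9)*0 = (100 + 9)*0 = 109*0 = 0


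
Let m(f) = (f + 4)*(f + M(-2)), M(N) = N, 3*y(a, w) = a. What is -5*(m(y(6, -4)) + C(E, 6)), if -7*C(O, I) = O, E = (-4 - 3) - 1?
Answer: -40/7 ≈ -5.7143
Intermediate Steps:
y(a, w) = a/3
E = -8 (E = -7 - 1 = -8)
C(O, I) = -O/7
m(f) = (-2 + f)*(4 + f) (m(f) = (f + 4)*(f - 2) = (4 + f)*(-2 + f) = (-2 + f)*(4 + f))
-5*(m(y(6, -4)) + C(E, 6)) = -5*((-8 + ((⅓)*6)² + 2*((⅓)*6)) - ⅐*(-8)) = -5*((-8 + 2² + 2*2) + 8/7) = -5*((-8 + 4 + 4) + 8/7) = -5*(0 + 8/7) = -5*8/7 = -40/7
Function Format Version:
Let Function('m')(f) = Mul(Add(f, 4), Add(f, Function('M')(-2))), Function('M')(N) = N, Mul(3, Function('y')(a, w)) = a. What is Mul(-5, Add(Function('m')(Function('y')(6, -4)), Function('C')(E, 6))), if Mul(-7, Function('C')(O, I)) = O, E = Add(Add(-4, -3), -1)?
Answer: Rational(-40, 7) ≈ -5.7143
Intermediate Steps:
Function('y')(a, w) = Mul(Rational(1, 3), a)
E = -8 (E = Add(-7, -1) = -8)
Function('C')(O, I) = Mul(Rational(-1, 7), O)
Function('m')(f) = Mul(Add(-2, f), Add(4, f)) (Function('m')(f) = Mul(Add(f, 4), Add(f, -2)) = Mul(Add(4, f), Add(-2, f)) = Mul(Add(-2, f), Add(4, f)))
Mul(-5, Add(Function('m')(Function('y')(6, -4)), Function('C')(E, 6))) = Mul(-5, Add(Add(-8, Pow(Mul(Rational(1, 3), 6), 2), Mul(2, Mul(Rational(1, 3), 6))), Mul(Rational(-1, 7), -8))) = Mul(-5, Add(Add(-8, Pow(2, 2), Mul(2, 2)), Rational(8, 7))) = Mul(-5, Add(Add(-8, 4, 4), Rational(8, 7))) = Mul(-5, Add(0, Rational(8, 7))) = Mul(-5, Rational(8, 7)) = Rational(-40, 7)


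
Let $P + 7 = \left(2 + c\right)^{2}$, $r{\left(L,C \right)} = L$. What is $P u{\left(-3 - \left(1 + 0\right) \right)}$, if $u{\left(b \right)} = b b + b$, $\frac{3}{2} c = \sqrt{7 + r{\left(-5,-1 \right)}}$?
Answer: $- \frac{76}{3} + 32 \sqrt{2} \approx 19.922$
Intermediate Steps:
$c = \frac{2 \sqrt{2}}{3}$ ($c = \frac{2 \sqrt{7 - 5}}{3} = \frac{2 \sqrt{2}}{3} \approx 0.94281$)
$P = -7 + \left(2 + \frac{2 \sqrt{2}}{3}\right)^{2} \approx 1.6601$
$u{\left(b \right)} = b + b^{2}$ ($u{\left(b \right)} = b^{2} + b = b + b^{2}$)
$P u{\left(-3 - \left(1 + 0\right) \right)} = \left(- \frac{19}{9} + \frac{8 \sqrt{2}}{3}\right) \left(-3 - \left(1 + 0\right)\right) \left(1 - 4\right) = \left(- \frac{19}{9} + \frac{8 \sqrt{2}}{3}\right) \left(-3 - 1\right) \left(1 - 4\right) = \left(- \frac{19}{9} + \frac{8 \sqrt{2}}{3}\right) \left(- 4 \left(1 - 4\right)\right) = \left(- \frac{19}{9} + \frac{8 \sqrt{2}}{3}\right) \left(\left(-4\right) \left(-3\right)\right) = \left(- \frac{19}{9} + \frac{8 \sqrt{2}}{3}\right) 12 = - \frac{76}{3} + 32 \sqrt{2}$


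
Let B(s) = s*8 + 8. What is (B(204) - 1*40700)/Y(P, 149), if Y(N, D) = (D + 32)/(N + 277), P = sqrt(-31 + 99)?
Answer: -10819620/181 - 78120*sqrt(17)/181 ≈ -61556.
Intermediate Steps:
P = 2*sqrt(17) (P = sqrt(68) = 2*sqrt(17) ≈ 8.2462)
B(s) = 8 + 8*s (B(s) = 8*s + 8 = 8 + 8*s)
Y(N, D) = (32 + D)/(277 + N)
(B(204) - 1*40700)/Y(P, 149) = ((8 + 8*204) - 1*40700)/(((32 + 149)/(277 + 2*sqrt(17)))) = ((8 + 1632) - 40700)/((181/(277 + 2*sqrt(17)))) = (1640 - 40700)/((181/(277 + 2*sqrt(17)))) = -39060*(277/181 + 2*sqrt(17)/181) = -10819620/181 - 78120*sqrt(17)/181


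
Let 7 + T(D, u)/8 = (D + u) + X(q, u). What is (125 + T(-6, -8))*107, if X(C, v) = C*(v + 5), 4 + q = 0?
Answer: 5671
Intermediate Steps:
q = -4 (q = -4 + 0 = -4)
X(C, v) = C*(5 + v)
T(D, u) = -216 - 24*u + 8*D (T(D, u) = -56 + 8*((D + u) - 4*(5 + u)) = -56 + 8*((D + u) + (-20 - 4*u)) = -56 + 8*(-20 + D - 3*u) = -56 + (-160 - 24*u + 8*D) = -216 - 24*u + 8*D)
(125 + T(-6, -8))*107 = (125 + (-216 - 24*(-8) + 8*(-6)))*107 = (125 + (-216 + 192 - 48))*107 = (125 - 72)*107 = 53*107 = 5671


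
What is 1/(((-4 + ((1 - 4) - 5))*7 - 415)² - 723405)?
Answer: -1/474404 ≈ -2.1079e-6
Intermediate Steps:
1/(((-4 + ((1 - 4) - 5))*7 - 415)² - 723405) = 1/(((-4 + (-3 - 5))*7 - 415)² - 723405) = 1/(((-4 - 8)*7 - 415)² - 723405) = 1/((-12*7 - 415)² - 723405) = 1/((-84 - 415)² - 723405) = 1/((-499)² - 723405) = 1/(249001 - 723405) = 1/(-474404) = -1/474404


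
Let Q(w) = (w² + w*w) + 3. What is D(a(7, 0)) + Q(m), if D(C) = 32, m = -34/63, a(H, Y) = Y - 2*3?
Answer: 141227/3969 ≈ 35.583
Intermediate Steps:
a(H, Y) = -6 + Y (a(H, Y) = Y - 6 = -6 + Y)
m = -34/63 (m = -34*1/63 = -34/63 ≈ -0.53968)
Q(w) = 3 + 2*w² (Q(w) = (w² + w²) + 3 = 2*w² + 3 = 3 + 2*w²)
D(a(7, 0)) + Q(m) = 32 + (3 + 2*(-34/63)²) = 32 + (3 + 2*(1156/3969)) = 32 + (3 + 2312/3969) = 32 + 14219/3969 = 141227/3969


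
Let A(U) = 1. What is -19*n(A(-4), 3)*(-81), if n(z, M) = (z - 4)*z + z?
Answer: -3078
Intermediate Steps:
n(z, M) = z + z*(-4 + z) (n(z, M) = (-4 + z)*z + z = z*(-4 + z) + z = z + z*(-4 + z))
-19*n(A(-4), 3)*(-81) = -19*(-3 + 1)*(-81) = -19*(-2)*(-81) = 38*(-81) = -3078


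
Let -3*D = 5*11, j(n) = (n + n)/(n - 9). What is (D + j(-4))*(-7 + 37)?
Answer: -6910/13 ≈ -531.54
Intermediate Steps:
j(n) = 2*n/(-9 + n) (j(n) = (2*n)/(-9 + n) = 2*n/(-9 + n))
D = -55/3 (D = -5*11/3 = -1/3*55 = -55/3 ≈ -18.333)
(D + j(-4))*(-7 + 37) = (-55/3 + 2*(-4)/(-9 - 4))*(-7 + 37) = (-55/3 + 2*(-4)/(-13))*30 = (-55/3 + 2*(-4)*(-1/13))*30 = (-55/3 + 8/13)*30 = -691/39*30 = -6910/13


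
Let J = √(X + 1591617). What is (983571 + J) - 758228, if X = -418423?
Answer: 225343 + √1173194 ≈ 2.2643e+5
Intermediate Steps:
J = √1173194 (J = √(-418423 + 1591617) = √1173194 ≈ 1083.1)
(983571 + J) - 758228 = (983571 + √1173194) - 758228 = 225343 + √1173194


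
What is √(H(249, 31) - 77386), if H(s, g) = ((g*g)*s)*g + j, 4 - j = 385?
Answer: 4*√458762 ≈ 2709.3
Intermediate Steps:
j = -381 (j = 4 - 1*385 = 4 - 385 = -381)
H(s, g) = -381 + s*g³ (H(s, g) = ((g*g)*s)*g - 381 = (g²*s)*g - 381 = (s*g²)*g - 381 = s*g³ - 381 = -381 + s*g³)
√(H(249, 31) - 77386) = √((-381 + 249*31³) - 77386) = √((-381 + 249*29791) - 77386) = √((-381 + 7417959) - 77386) = √(7417578 - 77386) = √7340192 = 4*√458762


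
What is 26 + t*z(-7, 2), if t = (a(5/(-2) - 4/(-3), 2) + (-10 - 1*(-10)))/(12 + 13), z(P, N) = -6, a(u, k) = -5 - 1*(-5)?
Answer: 26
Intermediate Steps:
a(u, k) = 0 (a(u, k) = -5 + 5 = 0)
t = 0 (t = (0 + (-10 - 1*(-10)))/(12 + 13) = (0 + (-10 + 10))/25 = (0 + 0)*(1/25) = 0*(1/25) = 0)
26 + t*z(-7, 2) = 26 + 0*(-6) = 26 + 0 = 26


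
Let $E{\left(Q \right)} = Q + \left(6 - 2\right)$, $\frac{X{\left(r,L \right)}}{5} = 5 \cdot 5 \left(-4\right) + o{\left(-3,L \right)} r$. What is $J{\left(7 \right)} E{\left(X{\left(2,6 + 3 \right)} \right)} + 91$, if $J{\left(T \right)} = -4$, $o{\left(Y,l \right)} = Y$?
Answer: $2195$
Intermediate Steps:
$X{\left(r,L \right)} = -500 - 15 r$ ($X{\left(r,L \right)} = 5 \left(5 \cdot 5 \left(-4\right) - 3 r\right) = 5 \left(25 \left(-4\right) - 3 r\right) = 5 \left(-100 - 3 r\right) = -500 - 15 r$)
$E{\left(Q \right)} = 4 + Q$ ($E{\left(Q \right)} = Q + \left(6 - 2\right) = Q + 4 = 4 + Q$)
$J{\left(7 \right)} E{\left(X{\left(2,6 + 3 \right)} \right)} + 91 = - 4 \left(4 - 530\right) + 91 = \left(-4\right) \left(-526\right) + 91 = 2104 + 91 = 2195$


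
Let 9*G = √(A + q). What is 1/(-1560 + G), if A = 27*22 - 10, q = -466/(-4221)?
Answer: -53336556/83204780807 - 27*√1156333570/832047808070 ≈ -0.00064213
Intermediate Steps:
q = 466/4221 (q = -466*(-1/4221) = 466/4221 ≈ 0.11040)
A = 584 (A = 594 - 10 = 584)
G = √1156333570/12663 (G = √(584 + 466/4221)/9 = √(2465530/4221)/9 = (√1156333570/1407)/9 = √1156333570/12663 ≈ 2.6854)
1/(-1560 + G) = 1/(-1560 + √1156333570/12663)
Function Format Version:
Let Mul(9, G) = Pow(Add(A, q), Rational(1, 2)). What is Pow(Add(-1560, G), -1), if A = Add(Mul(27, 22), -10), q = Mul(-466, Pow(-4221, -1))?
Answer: Add(Rational(-53336556, 83204780807), Mul(Rational(-27, 832047808070), Pow(1156333570, Rational(1, 2)))) ≈ -0.00064213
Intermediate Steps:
q = Rational(466, 4221) (q = Mul(-466, Rational(-1, 4221)) = Rational(466, 4221) ≈ 0.11040)
A = 584 (A = Add(594, -10) = 584)
G = Mul(Rational(1, 12663), Pow(1156333570, Rational(1, 2))) (G = Mul(Rational(1, 9), Pow(Add(584, Rational(466, 4221)), Rational(1, 2))) = Mul(Rational(1, 9), Pow(Rational(2465530, 4221), Rational(1, 2))) = Mul(Rational(1, 9), Mul(Rational(1, 1407), Pow(1156333570, Rational(1, 2)))) = Mul(Rational(1, 12663), Pow(1156333570, Rational(1, 2))) ≈ 2.6854)
Pow(Add(-1560, G), -1) = Pow(Add(-1560, Mul(Rational(1, 12663), Pow(1156333570, Rational(1, 2)))), -1)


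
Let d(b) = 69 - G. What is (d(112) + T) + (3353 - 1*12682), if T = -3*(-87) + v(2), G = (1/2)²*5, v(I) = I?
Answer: -35993/4 ≈ -8998.3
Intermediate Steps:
G = 5/4 (G = (½)²*5 = (¼)*5 = 5/4 ≈ 1.2500)
d(b) = 271/4 (d(b) = 69 - 1*5/4 = 69 - 5/4 = 271/4)
T = 263 (T = -3*(-87) + 2 = 261 + 2 = 263)
(d(112) + T) + (3353 - 1*12682) = (271/4 + 263) + (3353 - 1*12682) = 1323/4 + (3353 - 12682) = 1323/4 - 9329 = -35993/4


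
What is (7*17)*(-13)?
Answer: -1547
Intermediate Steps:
(7*17)*(-13) = 119*(-13) = -1547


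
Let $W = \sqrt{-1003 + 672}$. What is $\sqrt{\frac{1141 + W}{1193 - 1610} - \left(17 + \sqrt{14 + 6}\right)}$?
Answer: $\frac{\sqrt{-3431910 - 347778 \sqrt{5} - 417 i \sqrt{331}}}{417} \approx 0.0044337 - 4.9202 i$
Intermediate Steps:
$W = i \sqrt{331}$ ($W = \sqrt{-331} = i \sqrt{331} \approx 18.193 i$)
$\sqrt{\frac{1141 + W}{1193 - 1610} - \left(17 + \sqrt{14 + 6}\right)} = \sqrt{\frac{1141 + i \sqrt{331}}{1193 - 1610} - \left(17 + \sqrt{14 + 6}\right)} = \sqrt{\frac{1141 + i \sqrt{331}}{-417} - \left(17 + \sqrt{20}\right)} = \sqrt{\left(1141 + i \sqrt{331}\right) \left(- \frac{1}{417}\right) - \left(17 + 2 \sqrt{5}\right)} = \sqrt{\left(- \frac{1141}{417} - \frac{i \sqrt{331}}{417}\right) - \left(17 + 2 \sqrt{5}\right)} = \sqrt{- \frac{8230}{417} - 2 \sqrt{5} - \frac{i \sqrt{331}}{417}}$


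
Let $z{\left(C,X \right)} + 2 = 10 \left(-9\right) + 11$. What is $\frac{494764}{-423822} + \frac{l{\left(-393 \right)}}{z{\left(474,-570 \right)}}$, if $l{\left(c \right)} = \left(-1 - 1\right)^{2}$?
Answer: $- \frac{6961862}{5721597} \approx -1.2168$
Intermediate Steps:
$l{\left(c \right)} = 4$ ($l{\left(c \right)} = \left(-2\right)^{2} = 4$)
$z{\left(C,X \right)} = -81$ ($z{\left(C,X \right)} = -2 + \left(10 \left(-9\right) + 11\right) = -2 + \left(-90 + 11\right) = -2 - 79 = -81$)
$\frac{494764}{-423822} + \frac{l{\left(-393 \right)}}{z{\left(474,-570 \right)}} = \frac{494764}{-423822} + \frac{4}{-81} = 494764 \left(- \frac{1}{423822}\right) + 4 \left(- \frac{1}{81}\right) = - \frac{247382}{211911} - \frac{4}{81} = - \frac{6961862}{5721597}$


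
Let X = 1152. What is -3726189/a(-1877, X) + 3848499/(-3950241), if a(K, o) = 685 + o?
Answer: -4908804751404/2418864239 ≈ -2029.4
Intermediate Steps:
-3726189/a(-1877, X) + 3848499/(-3950241) = -3726189/(685 + 1152) + 3848499/(-3950241) = -3726189/1837 + 3848499*(-1/3950241) = -3726189*1/1837 - 1282833/1316747 = -3726189/1837 - 1282833/1316747 = -4908804751404/2418864239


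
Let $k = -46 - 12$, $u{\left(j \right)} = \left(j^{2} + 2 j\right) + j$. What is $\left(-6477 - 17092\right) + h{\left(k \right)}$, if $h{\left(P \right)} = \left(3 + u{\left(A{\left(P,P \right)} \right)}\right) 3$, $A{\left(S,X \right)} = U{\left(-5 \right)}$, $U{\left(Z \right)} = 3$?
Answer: $-23506$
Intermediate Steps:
$A{\left(S,X \right)} = 3$
$u{\left(j \right)} = j^{2} + 3 j$
$k = -58$
$h{\left(P \right)} = 63$ ($h{\left(P \right)} = \left(3 + 3 \left(3 + 3\right)\right) 3 = \left(3 + 3 \cdot 6\right) 3 = \left(3 + 18\right) 3 = 21 \cdot 3 = 63$)
$\left(-6477 - 17092\right) + h{\left(k \right)} = \left(-6477 - 17092\right) + 63 = -23569 + 63 = -23506$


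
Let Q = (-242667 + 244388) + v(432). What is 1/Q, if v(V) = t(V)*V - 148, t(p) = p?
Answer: 1/188197 ≈ 5.3136e-6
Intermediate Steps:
v(V) = -148 + V² (v(V) = V*V - 148 = V² - 148 = -148 + V²)
Q = 188197 (Q = (-242667 + 244388) + (-148 + 432²) = 1721 + (-148 + 186624) = 1721 + 186476 = 188197)
1/Q = 1/188197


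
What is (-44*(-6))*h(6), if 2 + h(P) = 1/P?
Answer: -484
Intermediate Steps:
h(P) = -2 + 1/P
(-44*(-6))*h(6) = (-44*(-6))*(-2 + 1/6) = 264*(-2 + 1/6) = 264*(-11/6) = -484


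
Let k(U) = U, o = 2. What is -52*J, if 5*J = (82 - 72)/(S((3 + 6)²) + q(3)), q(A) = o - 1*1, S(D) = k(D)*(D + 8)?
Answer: -52/3605 ≈ -0.014424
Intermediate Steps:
S(D) = D*(8 + D) (S(D) = D*(D + 8) = D*(8 + D))
q(A) = 1 (q(A) = 2 - 1*1 = 2 - 1 = 1)
J = 1/3605 (J = ((82 - 72)/((3 + 6)²*(8 + (3 + 6)²) + 1))/5 = (10/(9²*(8 + 9²) + 1))/5 = (10/(81*(8 + 81) + 1))/5 = (10/(81*89 + 1))/5 = (10/(7209 + 1))/5 = (10/7210)/5 = (10*(1/7210))/5 = (⅕)*(1/721) = 1/3605 ≈ 0.00027739)
-52*J = -52*1/3605 = -52/3605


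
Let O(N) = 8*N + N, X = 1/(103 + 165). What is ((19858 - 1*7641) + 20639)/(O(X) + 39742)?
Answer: 8805408/10650865 ≈ 0.82673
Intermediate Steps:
X = 1/268 ≈ 0.0037313
O(N) = 9*N
((19858 - 1*7641) + 20639)/(O(X) + 39742) = ((19858 - 1*7641) + 20639)/(9*(1/268) + 39742) = ((19858 - 7641) + 20639)/(9/268 + 39742) = (12217 + 20639)/(10650865/268) = 32856*(268/10650865) = 8805408/10650865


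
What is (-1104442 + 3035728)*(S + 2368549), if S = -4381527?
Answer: -3887636229708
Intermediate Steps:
(-1104442 + 3035728)*(S + 2368549) = (-1104442 + 3035728)*(-4381527 + 2368549) = 1931286*(-2012978) = -3887636229708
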